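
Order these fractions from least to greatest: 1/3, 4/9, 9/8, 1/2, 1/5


Convert to decimal for comparison:
  1/3 = 0.3333
  4/9 = 0.4444
  9/8 = 1.125
  1/2 = 0.5
  1/5 = 0.2
Decimals in increasing order: 0.2 < 0.3333 < 0.4444 < 0.5 < 1.125
Writing each back as its fraction gives the sorted order.
Final answer: 1/5, 1/3, 4/9, 1/2, 9/8


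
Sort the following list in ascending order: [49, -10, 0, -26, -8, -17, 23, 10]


Original list: [49, -10, 0, -26, -8, -17, 23, 10]
Repeatedly take the smallest remaining element:
  Remaining [49, -10, 0, -26, -8, -17, 23, 10] -> smallest is -26
  Remaining [49, -10, 0, -8, -17, 23, 10] -> smallest is -17
  Remaining [49, -10, 0, -8, 23, 10] -> smallest is -10
  Remaining [49, 0, -8, 23, 10] -> smallest is -8
  Remaining [49, 0, 23, 10] -> smallest is 0
  Remaining [49, 23, 10] -> smallest is 10
  Remaining [49, 23] -> smallest is 23
  Remaining [49] -> smallest is 49
Collecting the picks in order gives the sorted list.
Final answer: [-26, -17, -10, -8, 0, 10, 23, 49]


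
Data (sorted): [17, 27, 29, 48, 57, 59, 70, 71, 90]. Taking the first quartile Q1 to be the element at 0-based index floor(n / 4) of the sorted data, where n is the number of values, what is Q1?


The list has n = 9 elements.
Q1 index = floor(9 / 4) = floor(2.25) = 2
Counting from index 0 in the sorted data, the element at index 2 is 29.
Final answer: 29


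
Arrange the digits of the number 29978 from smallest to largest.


The number 29978 has digits: 2, 9, 9, 7, 8
Sorted: 2, 7, 8, 9, 9
Joining the sorted digits gives the result.
Final answer: 27899


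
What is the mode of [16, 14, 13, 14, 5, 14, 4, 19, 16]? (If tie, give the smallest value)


Count the frequency of each value:
  4 appears 1 time(s)
  5 appears 1 time(s)
  13 appears 1 time(s)
  14 appears 3 time(s)
  16 appears 2 time(s)
  19 appears 1 time(s)
Maximum frequency is 3.
Only 14 reaches that frequency, so it is the mode.
Final answer: 14


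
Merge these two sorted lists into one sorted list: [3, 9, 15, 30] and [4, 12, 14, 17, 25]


List A: [3, 9, 15, 30]
List B: [4, 12, 14, 17, 25]
Repeatedly compare the front elements and take the smaller:
  3 vs 4 -> take 3
  9 vs 4 -> take 4
  9 vs 12 -> take 9
  15 vs 12 -> take 12
  15 vs 14 -> take 14
  15 vs 17 -> take 15
  30 vs 17 -> take 17
  30 vs 25 -> take 25
  B is exhausted; append the rest of A: [30]
Final answer: [3, 4, 9, 12, 14, 15, 17, 25, 30]


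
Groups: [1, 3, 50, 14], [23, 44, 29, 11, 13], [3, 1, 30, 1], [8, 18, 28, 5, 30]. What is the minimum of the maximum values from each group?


Find max of each group:
  Group 1: [1, 3, 50, 14] -> max = 50
  Group 2: [23, 44, 29, 11, 13] -> max = 44
  Group 3: [3, 1, 30, 1] -> max = 30
  Group 4: [8, 18, 28, 5, 30] -> max = 30
Maxes: [50, 44, 30, 30]
Minimum of maxes = 30
Final answer: 30


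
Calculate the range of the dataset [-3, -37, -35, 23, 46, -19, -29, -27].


Maximum value: 46
Minimum value: -37
Range = 46 - (-37) = 83
Final answer: 83


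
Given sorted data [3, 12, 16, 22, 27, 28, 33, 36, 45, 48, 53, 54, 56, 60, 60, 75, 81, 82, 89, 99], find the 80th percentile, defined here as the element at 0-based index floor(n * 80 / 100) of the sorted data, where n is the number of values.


The dataset has n = 20 elements.
Index = floor(20 * 80 / 100) = floor(1600 / 100) = floor(16) = 16
Counting from index 0 in the sorted data, the element at index 16 is 81.
Final answer: 81


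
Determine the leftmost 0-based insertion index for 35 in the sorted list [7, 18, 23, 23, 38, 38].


List is sorted: [7, 18, 23, 23, 38, 38]
We need the leftmost position where 35 can be inserted, i.e. the first index whose element is >= 35 (or the end of the list if none is).
Binary search with low=0, high=6 (0-based indices):
  low=0, high=6, mid=3: a[3]=23 < 35, so low = 4
  low=4, high=6, mid=5: a[5]=38 >= 35, so high = 5
  low=4, high=5, mid=4: a[4]=38 >= 35, so high = 4
Now low = high = 4, so the insertion index is 4.
Final answer: 4


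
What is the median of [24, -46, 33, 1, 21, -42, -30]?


First, sort the list: [-46, -42, -30, 1, 21, 24, 33]
The list has 7 elements (odd count).
The middle index is 3 (0-based), and the element there is 1.
Final answer: 1


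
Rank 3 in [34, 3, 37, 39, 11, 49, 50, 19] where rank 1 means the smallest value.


Sort ascending: [3, 11, 19, 34, 37, 39, 49, 50]
Find 3 in the sorted list.
3 is at position 1 (1-indexed).
Final answer: 1


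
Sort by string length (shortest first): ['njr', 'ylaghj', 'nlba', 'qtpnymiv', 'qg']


Compute lengths:
  'njr' has length 3
  'ylaghj' has length 6
  'nlba' has length 4
  'qtpnymiv' has length 8
  'qg' has length 2
Lengths in increasing order: 2 < 3 < 4 < 6 < 8
Listing the words in that order gives the answer.
Final answer: ['qg', 'njr', 'nlba', 'ylaghj', 'qtpnymiv']


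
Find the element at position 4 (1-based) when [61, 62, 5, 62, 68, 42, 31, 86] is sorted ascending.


Sort ascending: [5, 31, 42, 61, 62, 62, 68, 86]
The 4th element (1-indexed) is at index 3.
Value = 61
Final answer: 61


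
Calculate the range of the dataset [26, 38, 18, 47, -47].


Maximum value: 47
Minimum value: -47
Range = 47 - (-47) = 94
Final answer: 94


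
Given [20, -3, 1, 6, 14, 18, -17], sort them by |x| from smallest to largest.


Compute absolute values:
  |20| = 20
  |-3| = 3
  |1| = 1
  |6| = 6
  |14| = 14
  |18| = 18
  |-17| = 17
Absolute values in increasing order: 1 < 3 < 6 < 14 < 17 < 18 < 20
Listing the original numbers in that order gives the answer.
Final answer: [1, -3, 6, 14, -17, 18, 20]


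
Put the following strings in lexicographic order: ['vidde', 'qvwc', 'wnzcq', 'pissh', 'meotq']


Compare strings character by character (the first differing letter decides):
  'meotq' < 'pissh' since 'm' < 'p' at position 1
  'pissh' < 'qvwc' since 'p' < 'q' at position 1
  'qvwc' < 'vidde' since 'q' < 'v' at position 1
  'vidde' < 'wnzcq' since 'v' < 'w' at position 1
Chaining these comparisons gives the alphabetical order.
Final answer: ['meotq', 'pissh', 'qvwc', 'vidde', 'wnzcq']


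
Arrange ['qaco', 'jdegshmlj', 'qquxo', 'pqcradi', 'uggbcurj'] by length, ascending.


Compute lengths:
  'qaco' has length 4
  'jdegshmlj' has length 9
  'qquxo' has length 5
  'pqcradi' has length 7
  'uggbcurj' has length 8
Lengths in increasing order: 4 < 5 < 7 < 8 < 9
Listing the words in that order gives the answer.
Final answer: ['qaco', 'qquxo', 'pqcradi', 'uggbcurj', 'jdegshmlj']


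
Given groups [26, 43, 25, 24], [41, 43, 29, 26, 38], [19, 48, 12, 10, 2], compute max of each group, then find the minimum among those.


Find max of each group:
  Group 1: [26, 43, 25, 24] -> max = 43
  Group 2: [41, 43, 29, 26, 38] -> max = 43
  Group 3: [19, 48, 12, 10, 2] -> max = 48
Maxes: [43, 43, 48]
Minimum of maxes = 43
Final answer: 43


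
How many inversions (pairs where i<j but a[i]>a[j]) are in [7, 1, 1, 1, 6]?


For each element, count the later elements that are smaller than it:
  7 (index 0): smaller elements after it = [1, 1, 1, 6] -> 4
  1 (index 1): smaller elements after it = [] -> 0
  1 (index 2): smaller elements after it = [] -> 0
  1 (index 3): smaller elements after it = [] -> 0
Total inversions = 4 + 0 + 0 + 0 = 4
Final answer: 4


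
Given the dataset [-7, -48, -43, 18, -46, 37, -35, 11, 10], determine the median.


First, sort the list: [-48, -46, -43, -35, -7, 10, 11, 18, 37]
The list has 9 elements (odd count).
The middle index is 4 (0-based), and the element there is -7.
Final answer: -7


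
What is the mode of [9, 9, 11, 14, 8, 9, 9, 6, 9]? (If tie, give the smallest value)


Count the frequency of each value:
  6 appears 1 time(s)
  8 appears 1 time(s)
  9 appears 5 time(s)
  11 appears 1 time(s)
  14 appears 1 time(s)
Maximum frequency is 5.
Only 9 reaches that frequency, so it is the mode.
Final answer: 9


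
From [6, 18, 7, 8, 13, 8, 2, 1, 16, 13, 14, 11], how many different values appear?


List all unique values:
Distinct values: [1, 2, 6, 7, 8, 11, 13, 14, 16, 18]
Count = 10
Final answer: 10


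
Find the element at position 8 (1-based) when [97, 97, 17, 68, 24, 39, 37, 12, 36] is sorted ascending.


Sort ascending: [12, 17, 24, 36, 37, 39, 68, 97, 97]
The 8th element (1-indexed) is at index 7.
Value = 97
Final answer: 97


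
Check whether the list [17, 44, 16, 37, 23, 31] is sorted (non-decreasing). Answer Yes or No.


Check consecutive pairs:
  17 <= 44? True
  44 <= 16? False
  16 <= 37? True
  37 <= 23? False
  23 <= 31? True
2 consecutive pair(s) are out of order, so the list is not sorted.
Final answer: No


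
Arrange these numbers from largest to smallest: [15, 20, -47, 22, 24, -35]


Original list: [15, 20, -47, 22, 24, -35]
Repeatedly take the largest remaining element:
  Remaining [15, 20, -47, 22, 24, -35] -> largest is 24
  Remaining [15, 20, -47, 22, -35] -> largest is 22
  Remaining [15, 20, -47, -35] -> largest is 20
  Remaining [15, -47, -35] -> largest is 15
  Remaining [-47, -35] -> largest is -35
  Remaining [-47] -> largest is -47
Collecting the picks in order gives the descending list.
Final answer: [24, 22, 20, 15, -35, -47]


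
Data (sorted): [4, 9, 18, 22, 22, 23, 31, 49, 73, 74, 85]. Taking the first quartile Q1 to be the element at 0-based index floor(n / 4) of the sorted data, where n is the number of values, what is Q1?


The list has n = 11 elements.
Q1 index = floor(11 / 4) = floor(2.75) = 2
Counting from index 0 in the sorted data, the element at index 2 is 18.
Final answer: 18


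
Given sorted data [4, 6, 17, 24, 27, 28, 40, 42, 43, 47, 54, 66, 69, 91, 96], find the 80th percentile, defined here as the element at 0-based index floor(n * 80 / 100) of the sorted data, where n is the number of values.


The dataset has n = 15 elements.
Index = floor(15 * 80 / 100) = floor(1200 / 100) = floor(12) = 12
Counting from index 0 in the sorted data, the element at index 12 is 69.
Final answer: 69


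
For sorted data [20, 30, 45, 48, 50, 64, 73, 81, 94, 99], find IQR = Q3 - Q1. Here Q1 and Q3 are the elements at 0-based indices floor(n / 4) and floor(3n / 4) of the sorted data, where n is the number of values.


The data has n = 10 elements.
Q1 index = floor(10 / 4) = floor(2.5) = 2; Q3 index = floor(3 * 10 / 4) = floor(7.5) = 7
Q1 = element at index 2 = 45
Q3 = element at index 7 = 81
IQR = 81 - 45 = 36
Final answer: 36


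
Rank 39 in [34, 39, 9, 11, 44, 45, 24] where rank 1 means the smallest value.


Sort ascending: [9, 11, 24, 34, 39, 44, 45]
Find 39 in the sorted list.
39 is at position 5 (1-indexed).
Final answer: 5


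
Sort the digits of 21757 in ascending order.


The number 21757 has digits: 2, 1, 7, 5, 7
Sorted: 1, 2, 5, 7, 7
Joining the sorted digits gives the result.
Final answer: 12577


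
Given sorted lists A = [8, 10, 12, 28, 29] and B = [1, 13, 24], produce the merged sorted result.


List A: [8, 10, 12, 28, 29]
List B: [1, 13, 24]
Repeatedly compare the front elements and take the smaller:
  8 vs 1 -> take 1
  8 vs 13 -> take 8
  10 vs 13 -> take 10
  12 vs 13 -> take 12
  28 vs 13 -> take 13
  28 vs 24 -> take 24
  B is exhausted; append the rest of A: [28, 29]
Final answer: [1, 8, 10, 12, 13, 24, 28, 29]


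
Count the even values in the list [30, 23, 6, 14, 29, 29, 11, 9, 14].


Check each element:
  30 is even
  23 is odd
  6 is even
  14 is even
  29 is odd
  29 is odd
  11 is odd
  9 is odd
  14 is even
Evens: [30, 6, 14, 14]
Count of evens = 4
Final answer: 4


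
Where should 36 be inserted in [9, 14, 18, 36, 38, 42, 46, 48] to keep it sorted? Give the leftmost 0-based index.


List is sorted: [9, 14, 18, 36, 38, 42, 46, 48]
We need the leftmost position where 36 can be inserted, i.e. the first index whose element is >= 36 (or the end of the list if none is).
Binary search with low=0, high=8 (0-based indices):
  low=0, high=8, mid=4: a[4]=38 >= 36, so high = 4
  low=0, high=4, mid=2: a[2]=18 < 36, so low = 3
  low=3, high=4, mid=3: a[3]=36 >= 36, so high = 3
Now low = high = 3, so the insertion index is 3.
Final answer: 3


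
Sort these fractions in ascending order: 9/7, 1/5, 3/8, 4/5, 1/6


Convert to decimal for comparison:
  9/7 = 1.2857
  1/5 = 0.2
  3/8 = 0.375
  4/5 = 0.8
  1/6 = 0.1667
Decimals in increasing order: 0.1667 < 0.2 < 0.375 < 0.8 < 1.2857
Writing each back as its fraction gives the sorted order.
Final answer: 1/6, 1/5, 3/8, 4/5, 9/7


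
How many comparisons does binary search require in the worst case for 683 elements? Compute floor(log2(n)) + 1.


Binary search halves the search space each step.
Maximum comparisons = floor(log2(683)) + 1
log2(683) = 9.4157
floor(log2(683)) = 9, so 9 + 1 = 10
Final answer: 10


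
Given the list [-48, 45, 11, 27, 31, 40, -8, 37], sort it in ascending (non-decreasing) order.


Original list: [-48, 45, 11, 27, 31, 40, -8, 37]
Repeatedly take the smallest remaining element:
  Remaining [-48, 45, 11, 27, 31, 40, -8, 37] -> smallest is -48
  Remaining [45, 11, 27, 31, 40, -8, 37] -> smallest is -8
  Remaining [45, 11, 27, 31, 40, 37] -> smallest is 11
  Remaining [45, 27, 31, 40, 37] -> smallest is 27
  Remaining [45, 31, 40, 37] -> smallest is 31
  Remaining [45, 40, 37] -> smallest is 37
  Remaining [45, 40] -> smallest is 40
  Remaining [45] -> smallest is 45
Collecting the picks in order gives the sorted list.
Final answer: [-48, -8, 11, 27, 31, 37, 40, 45]


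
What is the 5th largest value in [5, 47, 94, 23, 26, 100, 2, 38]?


Sort descending: [100, 94, 47, 38, 26, 23, 5, 2]
The 5th element (1-indexed) is at index 4.
Value = 26
Final answer: 26


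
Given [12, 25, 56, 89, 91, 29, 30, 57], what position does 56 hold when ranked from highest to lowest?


Sort descending: [91, 89, 57, 56, 30, 29, 25, 12]
Find 56 in the sorted list.
56 is at position 4.
Final answer: 4


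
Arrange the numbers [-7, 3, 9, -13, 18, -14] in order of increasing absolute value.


Compute absolute values:
  |-7| = 7
  |3| = 3
  |9| = 9
  |-13| = 13
  |18| = 18
  |-14| = 14
Absolute values in increasing order: 3 < 7 < 9 < 13 < 14 < 18
Listing the original numbers in that order gives the answer.
Final answer: [3, -7, 9, -13, -14, 18]


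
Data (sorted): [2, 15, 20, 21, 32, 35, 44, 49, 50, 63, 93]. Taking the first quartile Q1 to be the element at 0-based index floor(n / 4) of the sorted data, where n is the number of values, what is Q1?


The list has n = 11 elements.
Q1 index = floor(11 / 4) = floor(2.75) = 2
Counting from index 0 in the sorted data, the element at index 2 is 20.
Final answer: 20


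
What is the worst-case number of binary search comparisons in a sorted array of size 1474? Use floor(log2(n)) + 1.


Binary search halves the search space each step.
Maximum comparisons = floor(log2(1474)) + 1
log2(1474) = 10.5255
floor(log2(1474)) = 10, so 10 + 1 = 11
Final answer: 11


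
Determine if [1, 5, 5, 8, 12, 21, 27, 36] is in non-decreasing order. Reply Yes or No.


Check consecutive pairs:
  1 <= 5? True
  5 <= 5? True
  5 <= 8? True
  8 <= 12? True
  12 <= 21? True
  21 <= 27? True
  27 <= 36? True
Every consecutive pair is in order, so the list is non-decreasing.
Final answer: Yes


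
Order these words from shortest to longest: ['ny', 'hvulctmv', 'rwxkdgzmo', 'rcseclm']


Compute lengths:
  'ny' has length 2
  'hvulctmv' has length 8
  'rwxkdgzmo' has length 9
  'rcseclm' has length 7
Lengths in increasing order: 2 < 7 < 8 < 9
Listing the words in that order gives the answer.
Final answer: ['ny', 'rcseclm', 'hvulctmv', 'rwxkdgzmo']


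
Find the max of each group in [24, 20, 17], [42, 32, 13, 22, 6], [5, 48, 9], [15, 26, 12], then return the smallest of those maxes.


Find max of each group:
  Group 1: [24, 20, 17] -> max = 24
  Group 2: [42, 32, 13, 22, 6] -> max = 42
  Group 3: [5, 48, 9] -> max = 48
  Group 4: [15, 26, 12] -> max = 26
Maxes: [24, 42, 48, 26]
Minimum of maxes = 24
Final answer: 24


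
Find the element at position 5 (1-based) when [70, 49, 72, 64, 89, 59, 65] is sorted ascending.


Sort ascending: [49, 59, 64, 65, 70, 72, 89]
The 5th element (1-indexed) is at index 4.
Value = 70
Final answer: 70


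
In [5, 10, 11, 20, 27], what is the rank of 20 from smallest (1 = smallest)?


Sort ascending: [5, 10, 11, 20, 27]
Find 20 in the sorted list.
20 is at position 4 (1-indexed).
Final answer: 4


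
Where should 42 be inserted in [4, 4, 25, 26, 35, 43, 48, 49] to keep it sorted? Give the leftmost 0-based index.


List is sorted: [4, 4, 25, 26, 35, 43, 48, 49]
We need the leftmost position where 42 can be inserted, i.e. the first index whose element is >= 42 (or the end of the list if none is).
Binary search with low=0, high=8 (0-based indices):
  low=0, high=8, mid=4: a[4]=35 < 42, so low = 5
  low=5, high=8, mid=6: a[6]=48 >= 42, so high = 6
  low=5, high=6, mid=5: a[5]=43 >= 42, so high = 5
Now low = high = 5, so the insertion index is 5.
Final answer: 5


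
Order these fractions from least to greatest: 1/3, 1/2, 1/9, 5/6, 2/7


Convert to decimal for comparison:
  1/3 = 0.3333
  1/2 = 0.5
  1/9 = 0.1111
  5/6 = 0.8333
  2/7 = 0.2857
Decimals in increasing order: 0.1111 < 0.2857 < 0.3333 < 0.5 < 0.8333
Writing each back as its fraction gives the sorted order.
Final answer: 1/9, 2/7, 1/3, 1/2, 5/6


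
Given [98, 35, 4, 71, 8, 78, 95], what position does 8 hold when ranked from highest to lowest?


Sort descending: [98, 95, 78, 71, 35, 8, 4]
Find 8 in the sorted list.
8 is at position 6.
Final answer: 6


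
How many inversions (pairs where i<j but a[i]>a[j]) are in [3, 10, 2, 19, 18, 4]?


For each element, count the later elements that are smaller than it:
  3 (index 0): smaller elements after it = [2] -> 1
  10 (index 1): smaller elements after it = [2, 4] -> 2
  2 (index 2): smaller elements after it = [] -> 0
  19 (index 3): smaller elements after it = [18, 4] -> 2
  18 (index 4): smaller elements after it = [4] -> 1
Total inversions = 1 + 2 + 0 + 2 + 1 = 6
Final answer: 6


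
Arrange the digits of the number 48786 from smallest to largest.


The number 48786 has digits: 4, 8, 7, 8, 6
Sorted: 4, 6, 7, 8, 8
Joining the sorted digits gives the result.
Final answer: 46788


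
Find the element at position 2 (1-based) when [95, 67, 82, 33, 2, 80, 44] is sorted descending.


Sort descending: [95, 82, 80, 67, 44, 33, 2]
The 2nd element (1-indexed) is at index 1.
Value = 82
Final answer: 82


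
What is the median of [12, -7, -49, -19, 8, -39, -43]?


First, sort the list: [-49, -43, -39, -19, -7, 8, 12]
The list has 7 elements (odd count).
The middle index is 3 (0-based), and the element there is -19.
Final answer: -19


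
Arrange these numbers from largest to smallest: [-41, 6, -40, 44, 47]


Original list: [-41, 6, -40, 44, 47]
Repeatedly take the largest remaining element:
  Remaining [-41, 6, -40, 44, 47] -> largest is 47
  Remaining [-41, 6, -40, 44] -> largest is 44
  Remaining [-41, 6, -40] -> largest is 6
  Remaining [-41, -40] -> largest is -40
  Remaining [-41] -> largest is -41
Collecting the picks in order gives the descending list.
Final answer: [47, 44, 6, -40, -41]


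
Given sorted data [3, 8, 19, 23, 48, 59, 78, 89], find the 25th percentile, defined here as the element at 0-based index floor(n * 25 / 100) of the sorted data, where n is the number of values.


The dataset has n = 8 elements.
Index = floor(8 * 25 / 100) = floor(200 / 100) = floor(2) = 2
Counting from index 0 in the sorted data, the element at index 2 is 19.
Final answer: 19


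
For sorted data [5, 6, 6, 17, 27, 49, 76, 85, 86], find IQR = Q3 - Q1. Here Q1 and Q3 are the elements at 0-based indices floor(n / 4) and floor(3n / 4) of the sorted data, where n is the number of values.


The data has n = 9 elements.
Q1 index = floor(9 / 4) = floor(2.25) = 2; Q3 index = floor(3 * 9 / 4) = floor(6.75) = 6
Q1 = element at index 2 = 6
Q3 = element at index 6 = 76
IQR = 76 - 6 = 70
Final answer: 70


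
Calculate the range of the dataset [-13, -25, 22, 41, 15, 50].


Maximum value: 50
Minimum value: -25
Range = 50 - (-25) = 75
Final answer: 75


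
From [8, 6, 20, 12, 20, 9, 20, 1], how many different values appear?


List all unique values:
Distinct values: [1, 6, 8, 9, 12, 20]
Count = 6
Final answer: 6


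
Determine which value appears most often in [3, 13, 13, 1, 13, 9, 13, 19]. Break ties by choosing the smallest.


Count the frequency of each value:
  1 appears 1 time(s)
  3 appears 1 time(s)
  9 appears 1 time(s)
  13 appears 4 time(s)
  19 appears 1 time(s)
Maximum frequency is 4.
Only 13 reaches that frequency, so it is the mode.
Final answer: 13


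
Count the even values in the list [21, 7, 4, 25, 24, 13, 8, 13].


Check each element:
  21 is odd
  7 is odd
  4 is even
  25 is odd
  24 is even
  13 is odd
  8 is even
  13 is odd
Evens: [4, 24, 8]
Count of evens = 3
Final answer: 3


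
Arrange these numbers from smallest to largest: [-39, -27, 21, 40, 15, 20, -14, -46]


Original list: [-39, -27, 21, 40, 15, 20, -14, -46]
Repeatedly take the smallest remaining element:
  Remaining [-39, -27, 21, 40, 15, 20, -14, -46] -> smallest is -46
  Remaining [-39, -27, 21, 40, 15, 20, -14] -> smallest is -39
  Remaining [-27, 21, 40, 15, 20, -14] -> smallest is -27
  Remaining [21, 40, 15, 20, -14] -> smallest is -14
  Remaining [21, 40, 15, 20] -> smallest is 15
  Remaining [21, 40, 20] -> smallest is 20
  Remaining [21, 40] -> smallest is 21
  Remaining [40] -> smallest is 40
Collecting the picks in order gives the sorted list.
Final answer: [-46, -39, -27, -14, 15, 20, 21, 40]


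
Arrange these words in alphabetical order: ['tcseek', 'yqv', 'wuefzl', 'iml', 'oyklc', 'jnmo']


Compare strings character by character (the first differing letter decides):
  'iml' < 'jnmo' since 'i' < 'j' at position 1
  'jnmo' < 'oyklc' since 'j' < 'o' at position 1
  'oyklc' < 'tcseek' since 'o' < 't' at position 1
  'tcseek' < 'wuefzl' since 't' < 'w' at position 1
  'wuefzl' < 'yqv' since 'w' < 'y' at position 1
Chaining these comparisons gives the alphabetical order.
Final answer: ['iml', 'jnmo', 'oyklc', 'tcseek', 'wuefzl', 'yqv']


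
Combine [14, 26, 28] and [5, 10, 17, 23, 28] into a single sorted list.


List A: [14, 26, 28]
List B: [5, 10, 17, 23, 28]
Repeatedly compare the front elements and take the smaller:
  14 vs 5 -> take 5
  14 vs 10 -> take 10
  14 vs 17 -> take 14
  26 vs 17 -> take 17
  26 vs 23 -> take 23
  26 vs 28 -> take 26
  28 vs 28 -> take 28
  A is exhausted; append the rest of B: [28]
Final answer: [5, 10, 14, 17, 23, 26, 28, 28]


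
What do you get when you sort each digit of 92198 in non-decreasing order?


The number 92198 has digits: 9, 2, 1, 9, 8
Sorted: 1, 2, 8, 9, 9
Joining the sorted digits gives the result.
Final answer: 12899


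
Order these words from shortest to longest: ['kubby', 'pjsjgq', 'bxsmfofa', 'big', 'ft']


Compute lengths:
  'kubby' has length 5
  'pjsjgq' has length 6
  'bxsmfofa' has length 8
  'big' has length 3
  'ft' has length 2
Lengths in increasing order: 2 < 3 < 5 < 6 < 8
Listing the words in that order gives the answer.
Final answer: ['ft', 'big', 'kubby', 'pjsjgq', 'bxsmfofa']


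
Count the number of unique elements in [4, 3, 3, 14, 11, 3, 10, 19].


List all unique values:
Distinct values: [3, 4, 10, 11, 14, 19]
Count = 6
Final answer: 6


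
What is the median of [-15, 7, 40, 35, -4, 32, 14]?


First, sort the list: [-15, -4, 7, 14, 32, 35, 40]
The list has 7 elements (odd count).
The middle index is 3 (0-based), and the element there is 14.
Final answer: 14


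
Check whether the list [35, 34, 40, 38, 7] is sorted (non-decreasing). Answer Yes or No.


Check consecutive pairs:
  35 <= 34? False
  34 <= 40? True
  40 <= 38? False
  38 <= 7? False
3 consecutive pair(s) are out of order, so the list is not sorted.
Final answer: No


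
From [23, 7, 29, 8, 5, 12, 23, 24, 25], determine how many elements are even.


Check each element:
  23 is odd
  7 is odd
  29 is odd
  8 is even
  5 is odd
  12 is even
  23 is odd
  24 is even
  25 is odd
Evens: [8, 12, 24]
Count of evens = 3
Final answer: 3


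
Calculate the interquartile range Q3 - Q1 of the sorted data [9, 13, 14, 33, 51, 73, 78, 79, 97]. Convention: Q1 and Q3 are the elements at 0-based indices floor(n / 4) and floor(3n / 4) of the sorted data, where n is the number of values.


The data has n = 9 elements.
Q1 index = floor(9 / 4) = floor(2.25) = 2; Q3 index = floor(3 * 9 / 4) = floor(6.75) = 6
Q1 = element at index 2 = 14
Q3 = element at index 6 = 78
IQR = 78 - 14 = 64
Final answer: 64


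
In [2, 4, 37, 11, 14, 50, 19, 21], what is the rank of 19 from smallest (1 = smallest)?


Sort ascending: [2, 4, 11, 14, 19, 21, 37, 50]
Find 19 in the sorted list.
19 is at position 5 (1-indexed).
Final answer: 5


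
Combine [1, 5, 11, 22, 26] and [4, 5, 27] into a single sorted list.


List A: [1, 5, 11, 22, 26]
List B: [4, 5, 27]
Repeatedly compare the front elements and take the smaller:
  1 vs 4 -> take 1
  5 vs 4 -> take 4
  5 vs 5 -> take 5
  11 vs 5 -> take 5
  11 vs 27 -> take 11
  22 vs 27 -> take 22
  26 vs 27 -> take 26
  A is exhausted; append the rest of B: [27]
Final answer: [1, 4, 5, 5, 11, 22, 26, 27]


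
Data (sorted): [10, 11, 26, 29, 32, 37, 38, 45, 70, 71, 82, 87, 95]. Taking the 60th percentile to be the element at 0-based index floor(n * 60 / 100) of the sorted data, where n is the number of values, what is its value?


The dataset has n = 13 elements.
Index = floor(13 * 60 / 100) = floor(780 / 100) = floor(7.8) = 7
Counting from index 0 in the sorted data, the element at index 7 is 45.
Final answer: 45


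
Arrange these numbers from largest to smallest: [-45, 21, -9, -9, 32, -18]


Original list: [-45, 21, -9, -9, 32, -18]
Repeatedly take the largest remaining element:
  Remaining [-45, 21, -9, -9, 32, -18] -> largest is 32
  Remaining [-45, 21, -9, -9, -18] -> largest is 21
  Remaining [-45, -9, -9, -18] -> largest is -9
  Remaining [-45, -9, -18] -> largest is -9
  Remaining [-45, -18] -> largest is -18
  Remaining [-45] -> largest is -45
Collecting the picks in order gives the descending list.
Final answer: [32, 21, -9, -9, -18, -45]


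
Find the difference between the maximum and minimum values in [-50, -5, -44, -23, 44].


Maximum value: 44
Minimum value: -50
Range = 44 - (-50) = 94
Final answer: 94


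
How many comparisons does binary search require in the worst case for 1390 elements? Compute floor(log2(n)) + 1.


Binary search halves the search space each step.
Maximum comparisons = floor(log2(1390)) + 1
log2(1390) = 10.4409
floor(log2(1390)) = 10, so 10 + 1 = 11
Final answer: 11


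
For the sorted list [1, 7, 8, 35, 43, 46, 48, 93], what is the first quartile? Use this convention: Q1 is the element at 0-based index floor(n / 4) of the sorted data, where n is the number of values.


The list has n = 8 elements.
Q1 index = floor(8 / 4) = floor(2) = 2
Counting from index 0 in the sorted data, the element at index 2 is 8.
Final answer: 8


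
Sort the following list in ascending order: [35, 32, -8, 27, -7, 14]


Original list: [35, 32, -8, 27, -7, 14]
Repeatedly take the smallest remaining element:
  Remaining [35, 32, -8, 27, -7, 14] -> smallest is -8
  Remaining [35, 32, 27, -7, 14] -> smallest is -7
  Remaining [35, 32, 27, 14] -> smallest is 14
  Remaining [35, 32, 27] -> smallest is 27
  Remaining [35, 32] -> smallest is 32
  Remaining [35] -> smallest is 35
Collecting the picks in order gives the sorted list.
Final answer: [-8, -7, 14, 27, 32, 35]


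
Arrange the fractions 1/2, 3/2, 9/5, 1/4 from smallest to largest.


Convert to decimal for comparison:
  1/2 = 0.5
  3/2 = 1.5
  9/5 = 1.8
  1/4 = 0.25
Decimals in increasing order: 0.25 < 0.5 < 1.5 < 1.8
Writing each back as its fraction gives the sorted order.
Final answer: 1/4, 1/2, 3/2, 9/5


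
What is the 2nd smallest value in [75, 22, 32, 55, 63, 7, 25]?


Sort ascending: [7, 22, 25, 32, 55, 63, 75]
The 2nd element (1-indexed) is at index 1.
Value = 22
Final answer: 22


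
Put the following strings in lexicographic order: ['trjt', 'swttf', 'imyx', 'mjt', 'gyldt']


Compare strings character by character (the first differing letter decides):
  'gyldt' < 'imyx' since 'g' < 'i' at position 1
  'imyx' < 'mjt' since 'i' < 'm' at position 1
  'mjt' < 'swttf' since 'm' < 's' at position 1
  'swttf' < 'trjt' since 's' < 't' at position 1
Chaining these comparisons gives the alphabetical order.
Final answer: ['gyldt', 'imyx', 'mjt', 'swttf', 'trjt']


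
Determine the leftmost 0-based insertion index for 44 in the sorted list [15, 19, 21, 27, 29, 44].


List is sorted: [15, 19, 21, 27, 29, 44]
We need the leftmost position where 44 can be inserted, i.e. the first index whose element is >= 44 (or the end of the list if none is).
Binary search with low=0, high=6 (0-based indices):
  low=0, high=6, mid=3: a[3]=27 < 44, so low = 4
  low=4, high=6, mid=5: a[5]=44 >= 44, so high = 5
  low=4, high=5, mid=4: a[4]=29 < 44, so low = 5
Now low = high = 5, so the insertion index is 5.
Final answer: 5


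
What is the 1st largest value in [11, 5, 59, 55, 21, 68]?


Sort descending: [68, 59, 55, 21, 11, 5]
The 1st element (1-indexed) is at index 0.
Value = 68
Final answer: 68


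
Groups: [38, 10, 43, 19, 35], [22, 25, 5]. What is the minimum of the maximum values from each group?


Find max of each group:
  Group 1: [38, 10, 43, 19, 35] -> max = 43
  Group 2: [22, 25, 5] -> max = 25
Maxes: [43, 25]
Minimum of maxes = 25
Final answer: 25


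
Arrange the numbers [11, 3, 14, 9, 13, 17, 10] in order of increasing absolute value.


Compute absolute values:
  |11| = 11
  |3| = 3
  |14| = 14
  |9| = 9
  |13| = 13
  |17| = 17
  |10| = 10
Absolute values in increasing order: 3 < 9 < 10 < 11 < 13 < 14 < 17
Listing the original numbers in that order gives the answer.
Final answer: [3, 9, 10, 11, 13, 14, 17]


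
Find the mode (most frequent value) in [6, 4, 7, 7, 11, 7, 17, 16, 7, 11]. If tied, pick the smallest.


Count the frequency of each value:
  4 appears 1 time(s)
  6 appears 1 time(s)
  7 appears 4 time(s)
  11 appears 2 time(s)
  16 appears 1 time(s)
  17 appears 1 time(s)
Maximum frequency is 4.
Only 7 reaches that frequency, so it is the mode.
Final answer: 7


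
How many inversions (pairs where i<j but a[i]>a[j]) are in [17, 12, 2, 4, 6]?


For each element, count the later elements that are smaller than it:
  17 (index 0): smaller elements after it = [12, 2, 4, 6] -> 4
  12 (index 1): smaller elements after it = [2, 4, 6] -> 3
  2 (index 2): smaller elements after it = [] -> 0
  4 (index 3): smaller elements after it = [] -> 0
Total inversions = 4 + 3 + 0 + 0 = 7
Final answer: 7


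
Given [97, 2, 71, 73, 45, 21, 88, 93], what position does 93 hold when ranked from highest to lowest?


Sort descending: [97, 93, 88, 73, 71, 45, 21, 2]
Find 93 in the sorted list.
93 is at position 2.
Final answer: 2


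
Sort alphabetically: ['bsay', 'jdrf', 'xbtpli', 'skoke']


Compare strings character by character (the first differing letter decides):
  'bsay' < 'jdrf' since 'b' < 'j' at position 1
  'jdrf' < 'skoke' since 'j' < 's' at position 1
  'skoke' < 'xbtpli' since 's' < 'x' at position 1
Chaining these comparisons gives the alphabetical order.
Final answer: ['bsay', 'jdrf', 'skoke', 'xbtpli']


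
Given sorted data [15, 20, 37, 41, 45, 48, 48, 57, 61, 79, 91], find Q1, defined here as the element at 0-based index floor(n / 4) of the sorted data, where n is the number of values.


The list has n = 11 elements.
Q1 index = floor(11 / 4) = floor(2.75) = 2
Counting from index 0 in the sorted data, the element at index 2 is 37.
Final answer: 37


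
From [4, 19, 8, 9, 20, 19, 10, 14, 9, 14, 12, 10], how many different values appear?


List all unique values:
Distinct values: [4, 8, 9, 10, 12, 14, 19, 20]
Count = 8
Final answer: 8


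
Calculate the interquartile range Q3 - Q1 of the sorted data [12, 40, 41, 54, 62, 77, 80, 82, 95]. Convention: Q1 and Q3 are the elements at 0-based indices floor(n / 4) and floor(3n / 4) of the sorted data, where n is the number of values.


The data has n = 9 elements.
Q1 index = floor(9 / 4) = floor(2.25) = 2; Q3 index = floor(3 * 9 / 4) = floor(6.75) = 6
Q1 = element at index 2 = 41
Q3 = element at index 6 = 80
IQR = 80 - 41 = 39
Final answer: 39


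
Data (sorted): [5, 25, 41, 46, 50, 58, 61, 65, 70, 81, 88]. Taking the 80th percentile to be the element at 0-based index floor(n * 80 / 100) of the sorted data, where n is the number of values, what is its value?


The dataset has n = 11 elements.
Index = floor(11 * 80 / 100) = floor(880 / 100) = floor(8.8) = 8
Counting from index 0 in the sorted data, the element at index 8 is 70.
Final answer: 70


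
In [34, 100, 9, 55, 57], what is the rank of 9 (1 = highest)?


Sort descending: [100, 57, 55, 34, 9]
Find 9 in the sorted list.
9 is at position 5.
Final answer: 5


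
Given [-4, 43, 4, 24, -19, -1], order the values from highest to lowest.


Original list: [-4, 43, 4, 24, -19, -1]
Repeatedly take the largest remaining element:
  Remaining [-4, 43, 4, 24, -19, -1] -> largest is 43
  Remaining [-4, 4, 24, -19, -1] -> largest is 24
  Remaining [-4, 4, -19, -1] -> largest is 4
  Remaining [-4, -19, -1] -> largest is -1
  Remaining [-4, -19] -> largest is -4
  Remaining [-19] -> largest is -19
Collecting the picks in order gives the descending list.
Final answer: [43, 24, 4, -1, -4, -19]


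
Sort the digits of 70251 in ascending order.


The number 70251 has digits: 7, 0, 2, 5, 1
Sorted: 0, 1, 2, 5, 7
Joining the sorted digits gives the result.
Final answer: 01257


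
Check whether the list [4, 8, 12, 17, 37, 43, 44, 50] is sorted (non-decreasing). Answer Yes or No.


Check consecutive pairs:
  4 <= 8? True
  8 <= 12? True
  12 <= 17? True
  17 <= 37? True
  37 <= 43? True
  43 <= 44? True
  44 <= 50? True
Every consecutive pair is in order, so the list is non-decreasing.
Final answer: Yes


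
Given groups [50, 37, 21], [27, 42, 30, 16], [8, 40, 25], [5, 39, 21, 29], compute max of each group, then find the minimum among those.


Find max of each group:
  Group 1: [50, 37, 21] -> max = 50
  Group 2: [27, 42, 30, 16] -> max = 42
  Group 3: [8, 40, 25] -> max = 40
  Group 4: [5, 39, 21, 29] -> max = 39
Maxes: [50, 42, 40, 39]
Minimum of maxes = 39
Final answer: 39


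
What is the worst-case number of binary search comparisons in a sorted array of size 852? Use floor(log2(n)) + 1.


Binary search halves the search space each step.
Maximum comparisons = floor(log2(852)) + 1
log2(852) = 9.7347
floor(log2(852)) = 9, so 9 + 1 = 10
Final answer: 10


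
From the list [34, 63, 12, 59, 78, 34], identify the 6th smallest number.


Sort ascending: [12, 34, 34, 59, 63, 78]
The 6th element (1-indexed) is at index 5.
Value = 78
Final answer: 78


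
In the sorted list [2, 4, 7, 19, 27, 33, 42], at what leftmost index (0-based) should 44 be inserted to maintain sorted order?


List is sorted: [2, 4, 7, 19, 27, 33, 42]
We need the leftmost position where 44 can be inserted, i.e. the first index whose element is >= 44 (or the end of the list if none is).
Binary search with low=0, high=7 (0-based indices):
  low=0, high=7, mid=3: a[3]=19 < 44, so low = 4
  low=4, high=7, mid=5: a[5]=33 < 44, so low = 6
  low=6, high=7, mid=6: a[6]=42 < 44, so low = 7
Now low = high = 7, so the insertion index is 7.
Final answer: 7


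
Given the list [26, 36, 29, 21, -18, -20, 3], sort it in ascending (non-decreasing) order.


Original list: [26, 36, 29, 21, -18, -20, 3]
Repeatedly take the smallest remaining element:
  Remaining [26, 36, 29, 21, -18, -20, 3] -> smallest is -20
  Remaining [26, 36, 29, 21, -18, 3] -> smallest is -18
  Remaining [26, 36, 29, 21, 3] -> smallest is 3
  Remaining [26, 36, 29, 21] -> smallest is 21
  Remaining [26, 36, 29] -> smallest is 26
  Remaining [36, 29] -> smallest is 29
  Remaining [36] -> smallest is 36
Collecting the picks in order gives the sorted list.
Final answer: [-20, -18, 3, 21, 26, 29, 36]


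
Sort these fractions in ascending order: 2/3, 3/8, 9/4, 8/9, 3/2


Convert to decimal for comparison:
  2/3 = 0.6667
  3/8 = 0.375
  9/4 = 2.25
  8/9 = 0.8889
  3/2 = 1.5
Decimals in increasing order: 0.375 < 0.6667 < 0.8889 < 1.5 < 2.25
Writing each back as its fraction gives the sorted order.
Final answer: 3/8, 2/3, 8/9, 3/2, 9/4


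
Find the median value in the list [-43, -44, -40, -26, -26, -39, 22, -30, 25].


First, sort the list: [-44, -43, -40, -39, -30, -26, -26, 22, 25]
The list has 9 elements (odd count).
The middle index is 4 (0-based), and the element there is -30.
Final answer: -30


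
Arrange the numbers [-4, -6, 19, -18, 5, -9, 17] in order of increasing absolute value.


Compute absolute values:
  |-4| = 4
  |-6| = 6
  |19| = 19
  |-18| = 18
  |5| = 5
  |-9| = 9
  |17| = 17
Absolute values in increasing order: 4 < 5 < 6 < 9 < 17 < 18 < 19
Listing the original numbers in that order gives the answer.
Final answer: [-4, 5, -6, -9, 17, -18, 19]


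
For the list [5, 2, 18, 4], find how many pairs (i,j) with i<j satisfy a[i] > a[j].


For each element, count the later elements that are smaller than it:
  5 (index 0): smaller elements after it = [2, 4] -> 2
  2 (index 1): smaller elements after it = [] -> 0
  18 (index 2): smaller elements after it = [4] -> 1
Total inversions = 2 + 0 + 1 = 3
Final answer: 3


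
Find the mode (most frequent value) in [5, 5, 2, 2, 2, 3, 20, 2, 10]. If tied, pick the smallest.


Count the frequency of each value:
  2 appears 4 time(s)
  3 appears 1 time(s)
  5 appears 2 time(s)
  10 appears 1 time(s)
  20 appears 1 time(s)
Maximum frequency is 4.
Only 2 reaches that frequency, so it is the mode.
Final answer: 2


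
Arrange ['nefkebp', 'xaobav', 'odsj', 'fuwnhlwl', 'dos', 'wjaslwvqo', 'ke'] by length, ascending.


Compute lengths:
  'nefkebp' has length 7
  'xaobav' has length 6
  'odsj' has length 4
  'fuwnhlwl' has length 8
  'dos' has length 3
  'wjaslwvqo' has length 9
  'ke' has length 2
Lengths in increasing order: 2 < 3 < 4 < 6 < 7 < 8 < 9
Listing the words in that order gives the answer.
Final answer: ['ke', 'dos', 'odsj', 'xaobav', 'nefkebp', 'fuwnhlwl', 'wjaslwvqo']


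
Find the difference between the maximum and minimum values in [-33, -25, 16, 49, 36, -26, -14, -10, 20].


Maximum value: 49
Minimum value: -33
Range = 49 - (-33) = 82
Final answer: 82


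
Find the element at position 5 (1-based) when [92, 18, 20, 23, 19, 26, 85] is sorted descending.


Sort descending: [92, 85, 26, 23, 20, 19, 18]
The 5th element (1-indexed) is at index 4.
Value = 20
Final answer: 20


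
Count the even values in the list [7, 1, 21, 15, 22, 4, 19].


Check each element:
  7 is odd
  1 is odd
  21 is odd
  15 is odd
  22 is even
  4 is even
  19 is odd
Evens: [22, 4]
Count of evens = 2
Final answer: 2


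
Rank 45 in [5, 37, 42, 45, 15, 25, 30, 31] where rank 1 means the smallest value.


Sort ascending: [5, 15, 25, 30, 31, 37, 42, 45]
Find 45 in the sorted list.
45 is at position 8 (1-indexed).
Final answer: 8


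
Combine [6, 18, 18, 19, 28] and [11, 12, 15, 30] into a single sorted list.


List A: [6, 18, 18, 19, 28]
List B: [11, 12, 15, 30]
Repeatedly compare the front elements and take the smaller:
  6 vs 11 -> take 6
  18 vs 11 -> take 11
  18 vs 12 -> take 12
  18 vs 15 -> take 15
  18 vs 30 -> take 18
  18 vs 30 -> take 18
  19 vs 30 -> take 19
  28 vs 30 -> take 28
  A is exhausted; append the rest of B: [30]
Final answer: [6, 11, 12, 15, 18, 18, 19, 28, 30]


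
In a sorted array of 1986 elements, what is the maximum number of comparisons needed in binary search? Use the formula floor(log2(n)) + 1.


Binary search halves the search space each step.
Maximum comparisons = floor(log2(1986)) + 1
log2(1986) = 10.9556
floor(log2(1986)) = 10, so 10 + 1 = 11
Final answer: 11


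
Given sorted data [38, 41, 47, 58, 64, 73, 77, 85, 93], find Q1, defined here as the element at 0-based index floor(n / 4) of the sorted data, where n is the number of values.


The list has n = 9 elements.
Q1 index = floor(9 / 4) = floor(2.25) = 2
Counting from index 0 in the sorted data, the element at index 2 is 47.
Final answer: 47
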